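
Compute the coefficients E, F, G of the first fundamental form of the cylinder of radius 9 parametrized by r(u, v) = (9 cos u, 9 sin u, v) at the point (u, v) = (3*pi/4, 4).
E = 81;  F = 0;  G = 1

Partials: r_u = (-9*sin(u), 9*cos(u), 0), r_v = (0, 0, 1). As functions of (u, v):
  E = r_u · r_u = 81,
  F = r_u · r_v = 0,
  G = r_v · r_v = 1.
Evaluating at (u, v) = (3*pi/4, 4): E = 81, F = 0, G = 1.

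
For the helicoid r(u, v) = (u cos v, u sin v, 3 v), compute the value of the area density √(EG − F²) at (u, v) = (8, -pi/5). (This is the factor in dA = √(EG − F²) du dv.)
√(EG − F²)|_{(8, -pi/5)} = sqrt(73)

E = 1, F = 0, G = u^2 + 9, so EG − F² = u^2 + 9. Taking the positive square root: √(EG − F²) = sqrt(u^2 + 9). At (u, v) = (8, -pi/5): sqrt(73).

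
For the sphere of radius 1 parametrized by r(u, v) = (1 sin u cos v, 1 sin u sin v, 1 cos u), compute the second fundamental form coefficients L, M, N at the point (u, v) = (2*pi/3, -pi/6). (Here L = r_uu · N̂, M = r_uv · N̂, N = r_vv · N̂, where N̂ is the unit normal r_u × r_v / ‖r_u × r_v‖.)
L = -1;  M = 0;  N = -3/4

Compute the unit normal N̂(u, v) = (sin(u)^2*cos(v)/Abs(sin(u)), sin(u)^2*sin(v)/Abs(sin(u)), sin(2*u)/(2*Abs(sin(u)))), and the second partials r_uu, r_uv, r_vv. Take dot products:
  L(u, v) = r_uu · N̂ = -sin(u)/Abs(sin(u)),
  M(u, v) = r_uv · N̂ = 0,
  N(u, v) = r_vv · N̂ = -sin(u)^3/Abs(sin(u)).
Evaluating at (u, v) = (2*pi/3, -pi/6):
  L = -1, M = 0, N = -3/4.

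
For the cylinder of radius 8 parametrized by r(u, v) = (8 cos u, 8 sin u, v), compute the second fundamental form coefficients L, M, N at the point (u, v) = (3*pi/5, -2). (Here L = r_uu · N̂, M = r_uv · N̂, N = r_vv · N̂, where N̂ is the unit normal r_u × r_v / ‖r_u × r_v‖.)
L = -8;  M = 0;  N = 0

Compute the unit normal N̂(u, v) = (cos(u), sin(u), 0), and the second partials r_uu, r_uv, r_vv. Take dot products:
  L(u, v) = r_uu · N̂ = -8,
  M(u, v) = r_uv · N̂ = 0,
  N(u, v) = r_vv · N̂ = 0.
Evaluating at (u, v) = (3*pi/5, -2):
  L = -8, M = 0, N = 0.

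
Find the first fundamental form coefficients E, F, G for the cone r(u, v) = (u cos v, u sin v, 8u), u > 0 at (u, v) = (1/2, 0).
E = 65;  F = 0;  G = 1/4

Partials: r_u = (cos(v), sin(v), 8), r_v = (-u*sin(v), u*cos(v), 0). As functions of (u, v):
  E = r_u · r_u = 65,
  F = r_u · r_v = 0,
  G = r_v · r_v = u^2.
Evaluating at (u, v) = (1/2, 0): E = 65, F = 0, G = 1/4.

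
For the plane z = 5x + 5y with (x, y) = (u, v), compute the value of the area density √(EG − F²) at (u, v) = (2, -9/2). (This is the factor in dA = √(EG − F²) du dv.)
√(EG − F²)|_{(2, -9/2)} = sqrt(51)

E = 26, F = 25, G = 26, so EG − F² = 51. Taking the positive square root: √(EG − F²) = sqrt(51). At (u, v) = (2, -9/2): sqrt(51).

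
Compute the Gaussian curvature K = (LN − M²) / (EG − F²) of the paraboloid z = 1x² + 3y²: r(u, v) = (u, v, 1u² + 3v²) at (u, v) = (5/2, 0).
K = 3/169

Coefficients of the first fundamental form: E = 4*u^2 + 1, F = 12*u*v, G = 36*v^2 + 1.
Coefficients of the second fundamental form: L = 2/sqrt(4*u^2 + 36*v^2 + 1), M = 0, N = 6/sqrt(4*u^2 + 36*v^2 + 1).
Assemble K = (LN − M²)/(EG − F²) = 12/(16*u^4 + 288*u^2*v^2 + 8*u^2 + 1296*v^4 + 72*v^2 + 1). At (u, v) = (5/2, 0): K = 3/169.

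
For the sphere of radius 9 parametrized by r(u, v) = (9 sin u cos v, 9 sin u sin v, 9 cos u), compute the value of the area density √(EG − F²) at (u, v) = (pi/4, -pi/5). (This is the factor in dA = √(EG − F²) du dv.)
√(EG − F²)|_{(pi/4, -pi/5)} = 81*sqrt(2)/2

E = 81, F = 0, G = 81*sin(u)^2, so EG − F² = 6561*sin(u)^2. Taking the positive square root: √(EG − F²) = 81*Abs(sin(u)). At (u, v) = (pi/4, -pi/5): 81*sqrt(2)/2.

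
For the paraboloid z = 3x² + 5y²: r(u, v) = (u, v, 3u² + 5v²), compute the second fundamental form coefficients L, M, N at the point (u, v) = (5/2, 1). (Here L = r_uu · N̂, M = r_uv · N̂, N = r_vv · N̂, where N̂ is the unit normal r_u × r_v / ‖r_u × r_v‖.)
L = 3*sqrt(326)/163;  M = 0;  N = 5*sqrt(326)/163

Compute the unit normal N̂(u, v) = (-6*u/sqrt(36*u^2 + 100*v^2 + 1), -10*v/sqrt(36*u^2 + 100*v^2 + 1), 1/sqrt(36*u^2 + 100*v^2 + 1)), and the second partials r_uu, r_uv, r_vv. Take dot products:
  L(u, v) = r_uu · N̂ = 6/sqrt(36*u^2 + 100*v^2 + 1),
  M(u, v) = r_uv · N̂ = 0,
  N(u, v) = r_vv · N̂ = 10/sqrt(36*u^2 + 100*v^2 + 1).
Evaluating at (u, v) = (5/2, 1):
  L = 3*sqrt(326)/163, M = 0, N = 5*sqrt(326)/163.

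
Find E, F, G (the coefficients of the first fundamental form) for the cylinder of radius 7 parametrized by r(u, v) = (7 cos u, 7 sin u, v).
E = 49;  F = 0;  G = 1

Compute partials: r_u = (-7*sin(u), 7*cos(u), 0), r_v = (0, 0, 1). Then
  E = r_u · r_u = 49,
  F = r_u · r_v = 0,
  G = r_v · r_v = 1.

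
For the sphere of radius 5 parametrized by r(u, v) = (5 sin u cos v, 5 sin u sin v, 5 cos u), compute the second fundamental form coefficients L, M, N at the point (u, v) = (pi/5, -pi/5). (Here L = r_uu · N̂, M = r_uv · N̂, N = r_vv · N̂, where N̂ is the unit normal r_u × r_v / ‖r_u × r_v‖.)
L = -5;  M = 0;  N = -25/8 + 5*sqrt(5)/8

Compute the unit normal N̂(u, v) = (sin(u)^2*cos(v)/Abs(sin(u)), sin(u)^2*sin(v)/Abs(sin(u)), sin(2*u)/(2*Abs(sin(u)))), and the second partials r_uu, r_uv, r_vv. Take dot products:
  L(u, v) = r_uu · N̂ = -5*sin(u)/Abs(sin(u)),
  M(u, v) = r_uv · N̂ = 0,
  N(u, v) = r_vv · N̂ = -5*sin(u)^3/Abs(sin(u)).
Evaluating at (u, v) = (pi/5, -pi/5):
  L = -5, M = 0, N = -25/8 + 5*sqrt(5)/8.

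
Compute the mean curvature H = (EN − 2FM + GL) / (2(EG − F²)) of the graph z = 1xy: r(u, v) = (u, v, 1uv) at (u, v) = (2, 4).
H = -8*sqrt(21)/441

With E = v^2 + 1, F = u*v, G = u^2 + 1, L = 0, M = 1/sqrt(u^2 + v^2 + 1), N = 0, assemble
  H = (EN − 2FM + GL) / (2(EG − F²)) = -u*v/(u^2 + v^2 + 1)^(3/2).
At (u, v) = (2, 4): H = -8*sqrt(21)/441.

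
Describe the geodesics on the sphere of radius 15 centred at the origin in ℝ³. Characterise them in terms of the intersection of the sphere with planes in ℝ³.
Geodesics on the sphere of radius 15 are great circles — circles of radius 15 obtained as the intersection of the sphere with planes through the origin (the centre of the sphere).

A curve α(t) of nonzero constant speed on the sphere of radius 15 is a geodesic iff its acceleration α̈ is everywhere normal to the surface, i.e. parallel to the radial vector α(t). Then d/dt(α × α̇) = α̇ × α̇ + α × α̈ = 0, so α × α̇ is a constant vector n ≠ 0 and α(t) · n = 0 for all t: α lies in the plane through the origin with normal n. The intersection of that plane with the sphere is a circle of radius 15 (a great circle). Conversely, a great circle traversed at constant speed has centripetal acceleration pointing at the origin, hence normal to the sphere, so every great circle is a geodesic.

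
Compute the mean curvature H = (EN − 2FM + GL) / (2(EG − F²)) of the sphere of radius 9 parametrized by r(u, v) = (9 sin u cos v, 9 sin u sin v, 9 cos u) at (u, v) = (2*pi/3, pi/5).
H = -1/9

With E = 81, F = 0, G = 81*sin(u)^2, L = -9*sin(u)/Abs(sin(u)), M = 0, N = -9*sin(u)^3/Abs(sin(u)), assemble
  H = (EN − 2FM + GL) / (2(EG − F²)) = -sin(u)/(9*Abs(sin(u))).
At (u, v) = (2*pi/3, pi/5): H = -1/9.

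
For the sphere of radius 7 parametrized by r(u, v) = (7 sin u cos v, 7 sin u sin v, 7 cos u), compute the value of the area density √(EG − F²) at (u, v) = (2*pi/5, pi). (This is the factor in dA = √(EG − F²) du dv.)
√(EG − F²)|_{(2*pi/5, pi)} = 49*sqrt(2*sqrt(5) + 10)/4

E = 49, F = 0, G = 49*sin(u)^2, so EG − F² = 2401*sin(u)^2. Taking the positive square root: √(EG − F²) = 49*Abs(sin(u)). At (u, v) = (2*pi/5, pi): 49*sqrt(2*sqrt(5) + 10)/4.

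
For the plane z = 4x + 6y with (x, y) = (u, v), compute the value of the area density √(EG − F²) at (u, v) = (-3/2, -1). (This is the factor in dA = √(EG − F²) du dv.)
√(EG − F²)|_{(-3/2, -1)} = sqrt(53)

E = 17, F = 24, G = 37, so EG − F² = 53. Taking the positive square root: √(EG − F²) = sqrt(53). At (u, v) = (-3/2, -1): sqrt(53).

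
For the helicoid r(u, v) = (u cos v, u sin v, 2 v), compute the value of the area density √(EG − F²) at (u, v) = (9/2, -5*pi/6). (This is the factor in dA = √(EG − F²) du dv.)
√(EG − F²)|_{(9/2, -5*pi/6)} = sqrt(97)/2

E = 1, F = 0, G = u^2 + 4, so EG − F² = u^2 + 4. Taking the positive square root: √(EG − F²) = sqrt(u^2 + 4). At (u, v) = (9/2, -5*pi/6): sqrt(97)/2.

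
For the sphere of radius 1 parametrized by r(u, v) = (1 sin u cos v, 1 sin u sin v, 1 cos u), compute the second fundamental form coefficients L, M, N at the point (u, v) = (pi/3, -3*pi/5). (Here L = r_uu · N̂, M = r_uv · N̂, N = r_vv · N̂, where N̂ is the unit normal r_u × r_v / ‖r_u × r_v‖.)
L = -1;  M = 0;  N = -3/4

Compute the unit normal N̂(u, v) = (sin(u)^2*cos(v)/Abs(sin(u)), sin(u)^2*sin(v)/Abs(sin(u)), sin(2*u)/(2*Abs(sin(u)))), and the second partials r_uu, r_uv, r_vv. Take dot products:
  L(u, v) = r_uu · N̂ = -sin(u)/Abs(sin(u)),
  M(u, v) = r_uv · N̂ = 0,
  N(u, v) = r_vv · N̂ = -sin(u)^3/Abs(sin(u)).
Evaluating at (u, v) = (pi/3, -3*pi/5):
  L = -1, M = 0, N = -3/4.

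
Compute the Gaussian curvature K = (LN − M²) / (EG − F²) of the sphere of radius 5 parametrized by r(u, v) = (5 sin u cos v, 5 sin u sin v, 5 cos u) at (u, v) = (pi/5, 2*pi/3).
K = 1/25

Coefficients of the first fundamental form: E = 25, F = 0, G = 25*sin(u)^2.
Coefficients of the second fundamental form: L = -5*sin(u)/Abs(sin(u)), M = 0, N = -5*sin(u)^3/Abs(sin(u)).
Assemble K = (LN − M²)/(EG − F²) = 1/25. At (u, v) = (pi/5, 2*pi/3): K = 1/25.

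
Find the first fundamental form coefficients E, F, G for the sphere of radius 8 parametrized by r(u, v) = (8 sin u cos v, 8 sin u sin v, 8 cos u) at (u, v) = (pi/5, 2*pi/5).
E = 64;  F = 0;  G = 40 - 8*sqrt(5)

Partials: r_u = (8*cos(u)*cos(v), 8*sin(v)*cos(u), -8*sin(u)), r_v = (-8*sin(u)*sin(v), 8*sin(u)*cos(v), 0). As functions of (u, v):
  E = r_u · r_u = 64,
  F = r_u · r_v = 0,
  G = r_v · r_v = 64*sin(u)^2.
Evaluating at (u, v) = (pi/5, 2*pi/5): E = 64, F = 0, G = 40 - 8*sqrt(5).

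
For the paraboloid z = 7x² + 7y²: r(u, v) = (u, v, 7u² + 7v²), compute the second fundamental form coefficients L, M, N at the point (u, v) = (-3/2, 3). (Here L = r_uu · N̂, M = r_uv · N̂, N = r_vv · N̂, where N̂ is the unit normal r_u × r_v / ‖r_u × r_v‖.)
L = 7*sqrt(2206)/1103;  M = 0;  N = 7*sqrt(2206)/1103

Compute the unit normal N̂(u, v) = (-14*u/sqrt(196*u^2 + 196*v^2 + 1), -14*v/sqrt(196*u^2 + 196*v^2 + 1), 1/sqrt(196*u^2 + 196*v^2 + 1)), and the second partials r_uu, r_uv, r_vv. Take dot products:
  L(u, v) = r_uu · N̂ = 14/sqrt(196*u^2 + 196*v^2 + 1),
  M(u, v) = r_uv · N̂ = 0,
  N(u, v) = r_vv · N̂ = 14/sqrt(196*u^2 + 196*v^2 + 1).
Evaluating at (u, v) = (-3/2, 3):
  L = 7*sqrt(2206)/1103, M = 0, N = 7*sqrt(2206)/1103.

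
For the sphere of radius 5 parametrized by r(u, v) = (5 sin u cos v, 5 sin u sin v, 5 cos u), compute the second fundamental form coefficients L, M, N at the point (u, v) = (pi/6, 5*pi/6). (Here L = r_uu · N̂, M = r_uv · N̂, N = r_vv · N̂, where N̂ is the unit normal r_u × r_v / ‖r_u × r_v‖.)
L = -5;  M = 0;  N = -5/4

Compute the unit normal N̂(u, v) = (sin(u)^2*cos(v)/Abs(sin(u)), sin(u)^2*sin(v)/Abs(sin(u)), sin(2*u)/(2*Abs(sin(u)))), and the second partials r_uu, r_uv, r_vv. Take dot products:
  L(u, v) = r_uu · N̂ = -5*sin(u)/Abs(sin(u)),
  M(u, v) = r_uv · N̂ = 0,
  N(u, v) = r_vv · N̂ = -5*sin(u)^3/Abs(sin(u)).
Evaluating at (u, v) = (pi/6, 5*pi/6):
  L = -5, M = 0, N = -5/4.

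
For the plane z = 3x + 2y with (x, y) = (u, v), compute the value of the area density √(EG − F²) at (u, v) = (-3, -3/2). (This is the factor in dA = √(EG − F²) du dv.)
√(EG − F²)|_{(-3, -3/2)} = sqrt(14)

E = 10, F = 6, G = 5, so EG − F² = 14. Taking the positive square root: √(EG − F²) = sqrt(14). At (u, v) = (-3, -3/2): sqrt(14).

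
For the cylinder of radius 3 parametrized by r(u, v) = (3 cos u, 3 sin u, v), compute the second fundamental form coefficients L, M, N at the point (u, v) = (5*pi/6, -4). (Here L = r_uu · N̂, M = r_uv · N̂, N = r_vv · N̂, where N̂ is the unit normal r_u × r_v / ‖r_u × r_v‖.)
L = -3;  M = 0;  N = 0

Compute the unit normal N̂(u, v) = (cos(u), sin(u), 0), and the second partials r_uu, r_uv, r_vv. Take dot products:
  L(u, v) = r_uu · N̂ = -3,
  M(u, v) = r_uv · N̂ = 0,
  N(u, v) = r_vv · N̂ = 0.
Evaluating at (u, v) = (5*pi/6, -4):
  L = -3, M = 0, N = 0.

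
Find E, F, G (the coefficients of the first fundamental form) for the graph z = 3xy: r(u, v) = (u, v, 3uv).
E = 9*v^2 + 1;  F = 9*u*v;  G = 9*u^2 + 1

Compute partials: r_u = (1, 0, 3*v), r_v = (0, 1, 3*u). Then
  E = r_u · r_u = 9*v^2 + 1,
  F = r_u · r_v = 9*u*v,
  G = r_v · r_v = 9*u^2 + 1.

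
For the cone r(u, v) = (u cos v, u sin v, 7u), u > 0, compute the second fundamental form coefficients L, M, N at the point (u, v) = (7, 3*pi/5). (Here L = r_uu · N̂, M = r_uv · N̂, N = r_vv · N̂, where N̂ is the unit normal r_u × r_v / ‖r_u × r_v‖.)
L = 0;  M = 0;  N = 49*sqrt(2)/10

Compute the unit normal N̂(u, v) = (-7*sqrt(2)*u*cos(v)/(10*Abs(u)), -7*sqrt(2)*u*sin(v)/(10*Abs(u)), sqrt(2)*u/(10*Abs(u))), and the second partials r_uu, r_uv, r_vv. Take dot products:
  L(u, v) = r_uu · N̂ = 0,
  M(u, v) = r_uv · N̂ = 0,
  N(u, v) = r_vv · N̂ = 7*sqrt(2)*u^2/(10*Abs(u)).
Evaluating at (u, v) = (7, 3*pi/5):
  L = 0, M = 0, N = 49*sqrt(2)/10.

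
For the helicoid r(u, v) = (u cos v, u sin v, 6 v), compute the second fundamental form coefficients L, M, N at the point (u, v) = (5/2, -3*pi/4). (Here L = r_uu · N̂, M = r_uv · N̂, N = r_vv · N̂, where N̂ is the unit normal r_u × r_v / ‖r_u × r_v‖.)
L = 0;  M = -12/13;  N = 0

Compute the unit normal N̂(u, v) = (6*sin(v)/sqrt(u^2 + 36), -6*cos(v)/sqrt(u^2 + 36), u/sqrt(u^2 + 36)), and the second partials r_uu, r_uv, r_vv. Take dot products:
  L(u, v) = r_uu · N̂ = 0,
  M(u, v) = r_uv · N̂ = -6/sqrt(u^2 + 36),
  N(u, v) = r_vv · N̂ = 0.
Evaluating at (u, v) = (5/2, -3*pi/4):
  L = 0, M = -12/13, N = 0.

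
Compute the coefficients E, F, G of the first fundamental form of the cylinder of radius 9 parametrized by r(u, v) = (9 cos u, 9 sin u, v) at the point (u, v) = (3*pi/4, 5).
E = 81;  F = 0;  G = 1

Partials: r_u = (-9*sin(u), 9*cos(u), 0), r_v = (0, 0, 1). As functions of (u, v):
  E = r_u · r_u = 81,
  F = r_u · r_v = 0,
  G = r_v · r_v = 1.
Evaluating at (u, v) = (3*pi/4, 5): E = 81, F = 0, G = 1.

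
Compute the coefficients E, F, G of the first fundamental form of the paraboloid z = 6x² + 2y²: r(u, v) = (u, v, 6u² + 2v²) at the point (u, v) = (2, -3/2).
E = 577;  F = -144;  G = 37

Partials: r_u = (1, 0, 12*u), r_v = (0, 1, 4*v). As functions of (u, v):
  E = r_u · r_u = 144*u^2 + 1,
  F = r_u · r_v = 48*u*v,
  G = r_v · r_v = 16*v^2 + 1.
Evaluating at (u, v) = (2, -3/2): E = 577, F = -144, G = 37.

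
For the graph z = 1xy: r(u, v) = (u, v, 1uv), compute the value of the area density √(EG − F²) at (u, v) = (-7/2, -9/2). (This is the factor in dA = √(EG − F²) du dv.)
√(EG − F²)|_{(-7/2, -9/2)} = sqrt(134)/2

E = v^2 + 1, F = u*v, G = u^2 + 1, so EG − F² = u^2 + v^2 + 1. Taking the positive square root: √(EG − F²) = sqrt(u^2 + v^2 + 1). At (u, v) = (-7/2, -9/2): sqrt(134)/2.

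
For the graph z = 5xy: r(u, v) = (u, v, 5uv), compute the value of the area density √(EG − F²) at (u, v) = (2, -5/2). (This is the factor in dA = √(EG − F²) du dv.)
√(EG − F²)|_{(2, -5/2)} = 7*sqrt(21)/2

E = 25*v^2 + 1, F = 25*u*v, G = 25*u^2 + 1, so EG − F² = 25*u^2 + 25*v^2 + 1. Taking the positive square root: √(EG − F²) = sqrt(25*u^2 + 25*v^2 + 1). At (u, v) = (2, -5/2): 7*sqrt(21)/2.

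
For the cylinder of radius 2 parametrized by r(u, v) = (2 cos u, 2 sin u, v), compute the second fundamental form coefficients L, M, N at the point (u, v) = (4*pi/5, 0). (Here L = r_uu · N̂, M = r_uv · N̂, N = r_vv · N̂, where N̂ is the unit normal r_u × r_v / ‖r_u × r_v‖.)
L = -2;  M = 0;  N = 0

Compute the unit normal N̂(u, v) = (cos(u), sin(u), 0), and the second partials r_uu, r_uv, r_vv. Take dot products:
  L(u, v) = r_uu · N̂ = -2,
  M(u, v) = r_uv · N̂ = 0,
  N(u, v) = r_vv · N̂ = 0.
Evaluating at (u, v) = (4*pi/5, 0):
  L = -2, M = 0, N = 0.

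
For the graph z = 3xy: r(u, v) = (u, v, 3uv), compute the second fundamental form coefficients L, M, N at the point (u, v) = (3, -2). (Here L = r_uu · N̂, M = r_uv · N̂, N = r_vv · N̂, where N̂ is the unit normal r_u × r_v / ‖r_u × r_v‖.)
L = 0;  M = 3*sqrt(118)/118;  N = 0

Compute the unit normal N̂(u, v) = (-3*v/sqrt(9*u^2 + 9*v^2 + 1), -3*u/sqrt(9*u^2 + 9*v^2 + 1), 1/sqrt(9*u^2 + 9*v^2 + 1)), and the second partials r_uu, r_uv, r_vv. Take dot products:
  L(u, v) = r_uu · N̂ = 0,
  M(u, v) = r_uv · N̂ = 3/sqrt(9*u^2 + 9*v^2 + 1),
  N(u, v) = r_vv · N̂ = 0.
Evaluating at (u, v) = (3, -2):
  L = 0, M = 3*sqrt(118)/118, N = 0.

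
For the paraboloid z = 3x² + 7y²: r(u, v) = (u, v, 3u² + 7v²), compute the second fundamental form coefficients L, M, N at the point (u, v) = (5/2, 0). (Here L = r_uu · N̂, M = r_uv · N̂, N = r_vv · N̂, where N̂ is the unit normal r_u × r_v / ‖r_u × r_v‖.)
L = 3*sqrt(226)/113;  M = 0;  N = 7*sqrt(226)/113

Compute the unit normal N̂(u, v) = (-6*u/sqrt(36*u^2 + 196*v^2 + 1), -14*v/sqrt(36*u^2 + 196*v^2 + 1), 1/sqrt(36*u^2 + 196*v^2 + 1)), and the second partials r_uu, r_uv, r_vv. Take dot products:
  L(u, v) = r_uu · N̂ = 6/sqrt(36*u^2 + 196*v^2 + 1),
  M(u, v) = r_uv · N̂ = 0,
  N(u, v) = r_vv · N̂ = 14/sqrt(36*u^2 + 196*v^2 + 1).
Evaluating at (u, v) = (5/2, 0):
  L = 3*sqrt(226)/113, M = 0, N = 7*sqrt(226)/113.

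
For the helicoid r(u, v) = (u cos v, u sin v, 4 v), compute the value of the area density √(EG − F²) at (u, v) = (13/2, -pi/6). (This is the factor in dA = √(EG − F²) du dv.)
√(EG − F²)|_{(13/2, -pi/6)} = sqrt(233)/2

E = 1, F = 0, G = u^2 + 16, so EG − F² = u^2 + 16. Taking the positive square root: √(EG − F²) = sqrt(u^2 + 16). At (u, v) = (13/2, -pi/6): sqrt(233)/2.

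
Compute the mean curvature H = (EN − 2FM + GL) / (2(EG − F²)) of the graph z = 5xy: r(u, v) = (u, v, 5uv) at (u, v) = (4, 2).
H = -1000*sqrt(501)/251001

With E = 25*v^2 + 1, F = 25*u*v, G = 25*u^2 + 1, L = 0, M = 5/sqrt(25*u^2 + 25*v^2 + 1), N = 0, assemble
  H = (EN − 2FM + GL) / (2(EG − F²)) = -125*u*v/(25*u^2 + 25*v^2 + 1)^(3/2).
At (u, v) = (4, 2): H = -1000*sqrt(501)/251001.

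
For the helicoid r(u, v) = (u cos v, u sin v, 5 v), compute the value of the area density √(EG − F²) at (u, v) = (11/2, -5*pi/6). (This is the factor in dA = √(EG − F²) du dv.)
√(EG − F²)|_{(11/2, -5*pi/6)} = sqrt(221)/2

E = 1, F = 0, G = u^2 + 25, so EG − F² = u^2 + 25. Taking the positive square root: √(EG − F²) = sqrt(u^2 + 25). At (u, v) = (11/2, -5*pi/6): sqrt(221)/2.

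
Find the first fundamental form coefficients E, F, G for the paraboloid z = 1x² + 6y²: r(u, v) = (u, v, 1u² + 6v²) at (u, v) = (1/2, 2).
E = 2;  F = 24;  G = 577

Partials: r_u = (1, 0, 2*u), r_v = (0, 1, 12*v). As functions of (u, v):
  E = r_u · r_u = 4*u^2 + 1,
  F = r_u · r_v = 24*u*v,
  G = r_v · r_v = 144*v^2 + 1.
Evaluating at (u, v) = (1/2, 2): E = 2, F = 24, G = 577.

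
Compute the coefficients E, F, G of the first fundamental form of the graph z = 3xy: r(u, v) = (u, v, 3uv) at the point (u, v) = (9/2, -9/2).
E = 733/4;  F = -729/4;  G = 733/4

Partials: r_u = (1, 0, 3*v), r_v = (0, 1, 3*u). As functions of (u, v):
  E = r_u · r_u = 9*v^2 + 1,
  F = r_u · r_v = 9*u*v,
  G = r_v · r_v = 9*u^2 + 1.
Evaluating at (u, v) = (9/2, -9/2): E = 733/4, F = -729/4, G = 733/4.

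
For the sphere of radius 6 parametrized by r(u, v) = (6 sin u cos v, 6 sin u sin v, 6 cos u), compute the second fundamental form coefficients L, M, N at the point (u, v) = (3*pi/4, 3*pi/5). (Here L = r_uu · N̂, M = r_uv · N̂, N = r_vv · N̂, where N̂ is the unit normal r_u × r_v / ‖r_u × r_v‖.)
L = -6;  M = 0;  N = -3

Compute the unit normal N̂(u, v) = (sin(u)^2*cos(v)/Abs(sin(u)), sin(u)^2*sin(v)/Abs(sin(u)), sin(2*u)/(2*Abs(sin(u)))), and the second partials r_uu, r_uv, r_vv. Take dot products:
  L(u, v) = r_uu · N̂ = -6*sin(u)/Abs(sin(u)),
  M(u, v) = r_uv · N̂ = 0,
  N(u, v) = r_vv · N̂ = -6*sin(u)^3/Abs(sin(u)).
Evaluating at (u, v) = (3*pi/4, 3*pi/5):
  L = -6, M = 0, N = -3.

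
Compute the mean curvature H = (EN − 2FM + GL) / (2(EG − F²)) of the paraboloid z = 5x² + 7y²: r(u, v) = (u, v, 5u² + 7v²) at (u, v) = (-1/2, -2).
H = 1369*sqrt(10)/24300

With E = 100*u^2 + 1, F = 140*u*v, G = 196*v^2 + 1, L = 10/sqrt(100*u^2 + 196*v^2 + 1), M = 0, N = 14/sqrt(100*u^2 + 196*v^2 + 1), assemble
  H = (EN − 2FM + GL) / (2(EG − F²)) = 4*(175*u^2 + 245*v^2 + 3)/(100*u^2 + 196*v^2 + 1)^(3/2).
At (u, v) = (-1/2, -2): H = 1369*sqrt(10)/24300.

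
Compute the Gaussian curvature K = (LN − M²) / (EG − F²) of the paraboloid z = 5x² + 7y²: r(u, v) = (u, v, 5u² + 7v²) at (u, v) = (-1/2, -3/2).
K = 140/218089

Coefficients of the first fundamental form: E = 100*u^2 + 1, F = 140*u*v, G = 196*v^2 + 1.
Coefficients of the second fundamental form: L = 10/sqrt(100*u^2 + 196*v^2 + 1), M = 0, N = 14/sqrt(100*u^2 + 196*v^2 + 1).
Assemble K = (LN − M²)/(EG − F²) = 140/(10000*u^4 + 39200*u^2*v^2 + 200*u^2 + 38416*v^4 + 392*v^2 + 1). At (u, v) = (-1/2, -3/2): K = 140/218089.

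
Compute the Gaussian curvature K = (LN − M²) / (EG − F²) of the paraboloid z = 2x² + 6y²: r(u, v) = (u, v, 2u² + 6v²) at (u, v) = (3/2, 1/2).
K = 48/5329

Coefficients of the first fundamental form: E = 16*u^2 + 1, F = 48*u*v, G = 144*v^2 + 1.
Coefficients of the second fundamental form: L = 4/sqrt(16*u^2 + 144*v^2 + 1), M = 0, N = 12/sqrt(16*u^2 + 144*v^2 + 1).
Assemble K = (LN − M²)/(EG − F²) = 48/(256*u^4 + 4608*u^2*v^2 + 32*u^2 + 20736*v^4 + 288*v^2 + 1). At (u, v) = (3/2, 1/2): K = 48/5329.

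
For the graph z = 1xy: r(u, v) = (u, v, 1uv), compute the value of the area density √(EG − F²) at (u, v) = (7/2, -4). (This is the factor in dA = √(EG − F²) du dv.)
√(EG − F²)|_{(7/2, -4)} = 3*sqrt(13)/2

E = v^2 + 1, F = u*v, G = u^2 + 1, so EG − F² = u^2 + v^2 + 1. Taking the positive square root: √(EG − F²) = sqrt(u^2 + v^2 + 1). At (u, v) = (7/2, -4): 3*sqrt(13)/2.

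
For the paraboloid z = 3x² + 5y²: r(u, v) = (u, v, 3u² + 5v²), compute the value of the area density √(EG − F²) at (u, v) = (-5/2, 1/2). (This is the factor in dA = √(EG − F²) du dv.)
√(EG − F²)|_{(-5/2, 1/2)} = sqrt(251)

E = 36*u^2 + 1, F = 60*u*v, G = 100*v^2 + 1, so EG − F² = 36*u^2 + 100*v^2 + 1. Taking the positive square root: √(EG − F²) = sqrt(36*u^2 + 100*v^2 + 1). At (u, v) = (-5/2, 1/2): sqrt(251).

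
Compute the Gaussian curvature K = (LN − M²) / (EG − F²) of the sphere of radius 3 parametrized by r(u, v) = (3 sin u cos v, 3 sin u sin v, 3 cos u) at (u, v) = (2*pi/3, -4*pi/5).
K = 1/9

Coefficients of the first fundamental form: E = 9, F = 0, G = 9*sin(u)^2.
Coefficients of the second fundamental form: L = -3*sin(u)/Abs(sin(u)), M = 0, N = -3*sin(u)^3/Abs(sin(u)).
Assemble K = (LN − M²)/(EG − F²) = 1/9. At (u, v) = (2*pi/3, -4*pi/5): K = 1/9.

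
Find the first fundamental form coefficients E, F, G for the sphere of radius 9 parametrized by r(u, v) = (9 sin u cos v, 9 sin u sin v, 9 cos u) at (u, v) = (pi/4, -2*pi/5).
E = 81;  F = 0;  G = 81/2

Partials: r_u = (9*cos(u)*cos(v), 9*sin(v)*cos(u), -9*sin(u)), r_v = (-9*sin(u)*sin(v), 9*sin(u)*cos(v), 0). As functions of (u, v):
  E = r_u · r_u = 81,
  F = r_u · r_v = 0,
  G = r_v · r_v = 81*sin(u)^2.
Evaluating at (u, v) = (pi/4, -2*pi/5): E = 81, F = 0, G = 81/2.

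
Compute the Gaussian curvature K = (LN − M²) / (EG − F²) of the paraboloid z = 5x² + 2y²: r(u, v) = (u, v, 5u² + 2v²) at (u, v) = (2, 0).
K = 40/160801

Coefficients of the first fundamental form: E = 100*u^2 + 1, F = 40*u*v, G = 16*v^2 + 1.
Coefficients of the second fundamental form: L = 10/sqrt(100*u^2 + 16*v^2 + 1), M = 0, N = 4/sqrt(100*u^2 + 16*v^2 + 1).
Assemble K = (LN − M²)/(EG − F²) = 40/(10000*u^4 + 3200*u^2*v^2 + 200*u^2 + 256*v^4 + 32*v^2 + 1). At (u, v) = (2, 0): K = 40/160801.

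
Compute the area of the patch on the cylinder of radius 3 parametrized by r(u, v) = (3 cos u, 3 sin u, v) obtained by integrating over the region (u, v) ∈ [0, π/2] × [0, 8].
Area = 12*pi

Area = ∫∫ √(EG − F²) du dv with √(EG − F²) = 3. Integrating over [0, π/2] × [0, 8] gives 12*pi.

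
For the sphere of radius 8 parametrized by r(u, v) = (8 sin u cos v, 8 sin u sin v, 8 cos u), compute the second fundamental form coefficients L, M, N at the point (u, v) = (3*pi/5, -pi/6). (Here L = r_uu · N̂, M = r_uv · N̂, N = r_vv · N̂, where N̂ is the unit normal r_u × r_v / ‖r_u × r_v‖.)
L = -8;  M = 0;  N = -5 - sqrt(5)

Compute the unit normal N̂(u, v) = (sin(u)^2*cos(v)/Abs(sin(u)), sin(u)^2*sin(v)/Abs(sin(u)), sin(2*u)/(2*Abs(sin(u)))), and the second partials r_uu, r_uv, r_vv. Take dot products:
  L(u, v) = r_uu · N̂ = -8*sin(u)/Abs(sin(u)),
  M(u, v) = r_uv · N̂ = 0,
  N(u, v) = r_vv · N̂ = -8*sin(u)^3/Abs(sin(u)).
Evaluating at (u, v) = (3*pi/5, -pi/6):
  L = -8, M = 0, N = -5 - sqrt(5).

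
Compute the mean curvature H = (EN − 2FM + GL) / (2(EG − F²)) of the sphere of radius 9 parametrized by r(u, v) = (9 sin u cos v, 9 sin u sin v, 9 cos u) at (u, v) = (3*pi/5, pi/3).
H = -1/9

With E = 81, F = 0, G = 81*sin(u)^2, L = -9*sin(u)/Abs(sin(u)), M = 0, N = -9*sin(u)^3/Abs(sin(u)), assemble
  H = (EN − 2FM + GL) / (2(EG − F²)) = -sin(u)/(9*Abs(sin(u))).
At (u, v) = (3*pi/5, pi/3): H = -1/9.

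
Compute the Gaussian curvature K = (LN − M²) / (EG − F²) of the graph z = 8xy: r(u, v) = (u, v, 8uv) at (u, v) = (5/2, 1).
K = -64/216225

Coefficients of the first fundamental form: E = 64*v^2 + 1, F = 64*u*v, G = 64*u^2 + 1.
Coefficients of the second fundamental form: L = 0, M = 8/sqrt(64*u^2 + 64*v^2 + 1), N = 0.
Assemble K = (LN − M²)/(EG − F²) = -64/(4096*u^4 + 8192*u^2*v^2 + 128*u^2 + 4096*v^4 + 128*v^2 + 1). At (u, v) = (5/2, 1): K = -64/216225.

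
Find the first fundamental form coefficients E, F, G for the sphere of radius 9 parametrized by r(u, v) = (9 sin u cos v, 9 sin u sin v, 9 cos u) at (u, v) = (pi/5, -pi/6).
E = 81;  F = 0;  G = 405/8 - 81*sqrt(5)/8

Partials: r_u = (9*cos(u)*cos(v), 9*sin(v)*cos(u), -9*sin(u)), r_v = (-9*sin(u)*sin(v), 9*sin(u)*cos(v), 0). As functions of (u, v):
  E = r_u · r_u = 81,
  F = r_u · r_v = 0,
  G = r_v · r_v = 81*sin(u)^2.
Evaluating at (u, v) = (pi/5, -pi/6): E = 81, F = 0, G = 405/8 - 81*sqrt(5)/8.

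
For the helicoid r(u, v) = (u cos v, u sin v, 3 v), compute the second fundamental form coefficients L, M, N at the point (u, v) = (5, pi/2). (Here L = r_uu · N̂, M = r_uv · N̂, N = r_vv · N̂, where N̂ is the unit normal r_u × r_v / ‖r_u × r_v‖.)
L = 0;  M = -3*sqrt(34)/34;  N = 0

Compute the unit normal N̂(u, v) = (3*sin(v)/sqrt(u^2 + 9), -3*cos(v)/sqrt(u^2 + 9), u/sqrt(u^2 + 9)), and the second partials r_uu, r_uv, r_vv. Take dot products:
  L(u, v) = r_uu · N̂ = 0,
  M(u, v) = r_uv · N̂ = -3/sqrt(u^2 + 9),
  N(u, v) = r_vv · N̂ = 0.
Evaluating at (u, v) = (5, pi/2):
  L = 0, M = -3*sqrt(34)/34, N = 0.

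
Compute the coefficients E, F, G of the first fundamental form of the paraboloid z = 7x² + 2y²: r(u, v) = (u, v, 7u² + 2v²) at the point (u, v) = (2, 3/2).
E = 785;  F = 168;  G = 37

Partials: r_u = (1, 0, 14*u), r_v = (0, 1, 4*v). As functions of (u, v):
  E = r_u · r_u = 196*u^2 + 1,
  F = r_u · r_v = 56*u*v,
  G = r_v · r_v = 16*v^2 + 1.
Evaluating at (u, v) = (2, 3/2): E = 785, F = 168, G = 37.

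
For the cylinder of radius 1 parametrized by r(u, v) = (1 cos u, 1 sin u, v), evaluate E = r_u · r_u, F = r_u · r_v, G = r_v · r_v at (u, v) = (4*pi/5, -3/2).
E = 1;  F = 0;  G = 1

Partials: r_u = (-sin(u), cos(u), 0), r_v = (0, 0, 1). As functions of (u, v):
  E = r_u · r_u = 1,
  F = r_u · r_v = 0,
  G = r_v · r_v = 1.
Evaluating at (u, v) = (4*pi/5, -3/2): E = 1, F = 0, G = 1.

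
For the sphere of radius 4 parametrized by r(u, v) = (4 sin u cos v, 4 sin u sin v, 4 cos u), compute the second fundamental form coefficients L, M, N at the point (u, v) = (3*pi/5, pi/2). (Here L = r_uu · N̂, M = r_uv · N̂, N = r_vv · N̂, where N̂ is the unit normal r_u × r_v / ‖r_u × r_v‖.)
L = -4;  M = 0;  N = -5/2 - sqrt(5)/2

Compute the unit normal N̂(u, v) = (sin(u)^2*cos(v)/Abs(sin(u)), sin(u)^2*sin(v)/Abs(sin(u)), sin(2*u)/(2*Abs(sin(u)))), and the second partials r_uu, r_uv, r_vv. Take dot products:
  L(u, v) = r_uu · N̂ = -4*sin(u)/Abs(sin(u)),
  M(u, v) = r_uv · N̂ = 0,
  N(u, v) = r_vv · N̂ = -4*sin(u)^3/Abs(sin(u)).
Evaluating at (u, v) = (3*pi/5, pi/2):
  L = -4, M = 0, N = -5/2 - sqrt(5)/2.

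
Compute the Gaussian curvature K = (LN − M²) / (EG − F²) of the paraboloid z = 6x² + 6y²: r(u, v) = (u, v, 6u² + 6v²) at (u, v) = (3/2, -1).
K = 144/219961

Coefficients of the first fundamental form: E = 144*u^2 + 1, F = 144*u*v, G = 144*v^2 + 1.
Coefficients of the second fundamental form: L = 12/sqrt(144*u^2 + 144*v^2 + 1), M = 0, N = 12/sqrt(144*u^2 + 144*v^2 + 1).
Assemble K = (LN − M²)/(EG − F²) = 144/(20736*u^4 + 41472*u^2*v^2 + 288*u^2 + 20736*v^4 + 288*v^2 + 1). At (u, v) = (3/2, -1): K = 144/219961.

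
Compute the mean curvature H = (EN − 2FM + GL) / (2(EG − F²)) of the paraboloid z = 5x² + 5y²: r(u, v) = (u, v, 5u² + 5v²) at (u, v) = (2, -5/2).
H = 5135*sqrt(114)/350892

With E = 100*u^2 + 1, F = 100*u*v, G = 100*v^2 + 1, L = 10/sqrt(100*u^2 + 100*v^2 + 1), M = 0, N = 10/sqrt(100*u^2 + 100*v^2 + 1), assemble
  H = (EN − 2FM + GL) / (2(EG − F²)) = 10*(50*u^2 + 50*v^2 + 1)/(100*u^2 + 100*v^2 + 1)^(3/2).
At (u, v) = (2, -5/2): H = 5135*sqrt(114)/350892.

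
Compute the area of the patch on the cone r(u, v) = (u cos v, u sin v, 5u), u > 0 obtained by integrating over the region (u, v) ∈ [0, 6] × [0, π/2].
Area = 9*sqrt(26)*pi

Area = ∫∫ √(EG − F²) du dv with √(EG − F²) = sqrt(26)*Abs(u). Integrating over [0, 6] × [0, π/2] gives 9*sqrt(26)*pi.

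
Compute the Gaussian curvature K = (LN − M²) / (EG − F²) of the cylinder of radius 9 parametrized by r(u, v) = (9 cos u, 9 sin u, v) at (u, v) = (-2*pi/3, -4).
K = 0

Coefficients of the first fundamental form: E = 81, F = 0, G = 1.
Coefficients of the second fundamental form: L = -9, M = 0, N = 0.
Assemble K = (LN − M²)/(EG − F²) = 0. At (u, v) = (-2*pi/3, -4): K = 0.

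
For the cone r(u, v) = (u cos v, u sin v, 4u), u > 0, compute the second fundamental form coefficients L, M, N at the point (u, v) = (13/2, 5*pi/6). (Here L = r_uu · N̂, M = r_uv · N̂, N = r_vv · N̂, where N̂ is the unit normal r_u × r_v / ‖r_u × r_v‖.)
L = 0;  M = 0;  N = 26*sqrt(17)/17

Compute the unit normal N̂(u, v) = (-4*sqrt(17)*u*cos(v)/(17*Abs(u)), -4*sqrt(17)*u*sin(v)/(17*Abs(u)), sqrt(17)*u/(17*Abs(u))), and the second partials r_uu, r_uv, r_vv. Take dot products:
  L(u, v) = r_uu · N̂ = 0,
  M(u, v) = r_uv · N̂ = 0,
  N(u, v) = r_vv · N̂ = 4*sqrt(17)*u^2/(17*Abs(u)).
Evaluating at (u, v) = (13/2, 5*pi/6):
  L = 0, M = 0, N = 26*sqrt(17)/17.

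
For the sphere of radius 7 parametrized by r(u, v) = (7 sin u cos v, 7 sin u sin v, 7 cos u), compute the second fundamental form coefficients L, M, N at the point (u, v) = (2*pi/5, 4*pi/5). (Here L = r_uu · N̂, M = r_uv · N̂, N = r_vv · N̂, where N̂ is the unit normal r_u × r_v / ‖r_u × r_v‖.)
L = -7;  M = 0;  N = -35/8 - 7*sqrt(5)/8

Compute the unit normal N̂(u, v) = (sin(u)^2*cos(v)/Abs(sin(u)), sin(u)^2*sin(v)/Abs(sin(u)), sin(2*u)/(2*Abs(sin(u)))), and the second partials r_uu, r_uv, r_vv. Take dot products:
  L(u, v) = r_uu · N̂ = -7*sin(u)/Abs(sin(u)),
  M(u, v) = r_uv · N̂ = 0,
  N(u, v) = r_vv · N̂ = -7*sin(u)^3/Abs(sin(u)).
Evaluating at (u, v) = (2*pi/5, 4*pi/5):
  L = -7, M = 0, N = -35/8 - 7*sqrt(5)/8.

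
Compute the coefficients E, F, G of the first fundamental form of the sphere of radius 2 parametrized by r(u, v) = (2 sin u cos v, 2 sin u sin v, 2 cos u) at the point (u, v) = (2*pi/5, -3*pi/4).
E = 4;  F = 0;  G = sqrt(5)/2 + 5/2

Partials: r_u = (2*cos(u)*cos(v), 2*sin(v)*cos(u), -2*sin(u)), r_v = (-2*sin(u)*sin(v), 2*sin(u)*cos(v), 0). As functions of (u, v):
  E = r_u · r_u = 4,
  F = r_u · r_v = 0,
  G = r_v · r_v = 4*sin(u)^2.
Evaluating at (u, v) = (2*pi/5, -3*pi/4): E = 4, F = 0, G = sqrt(5)/2 + 5/2.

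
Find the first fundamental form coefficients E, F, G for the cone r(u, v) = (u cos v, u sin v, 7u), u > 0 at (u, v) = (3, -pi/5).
E = 50;  F = 0;  G = 9

Partials: r_u = (cos(v), sin(v), 7), r_v = (-u*sin(v), u*cos(v), 0). As functions of (u, v):
  E = r_u · r_u = 50,
  F = r_u · r_v = 0,
  G = r_v · r_v = u^2.
Evaluating at (u, v) = (3, -pi/5): E = 50, F = 0, G = 9.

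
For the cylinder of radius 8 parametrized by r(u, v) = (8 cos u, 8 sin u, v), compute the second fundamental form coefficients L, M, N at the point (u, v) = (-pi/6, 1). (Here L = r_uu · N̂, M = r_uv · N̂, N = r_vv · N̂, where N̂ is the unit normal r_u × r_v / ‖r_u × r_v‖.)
L = -8;  M = 0;  N = 0

Compute the unit normal N̂(u, v) = (cos(u), sin(u), 0), and the second partials r_uu, r_uv, r_vv. Take dot products:
  L(u, v) = r_uu · N̂ = -8,
  M(u, v) = r_uv · N̂ = 0,
  N(u, v) = r_vv · N̂ = 0.
Evaluating at (u, v) = (-pi/6, 1):
  L = -8, M = 0, N = 0.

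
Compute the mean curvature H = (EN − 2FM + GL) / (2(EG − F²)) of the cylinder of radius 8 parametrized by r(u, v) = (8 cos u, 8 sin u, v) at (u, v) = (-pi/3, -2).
H = -1/16

With E = 64, F = 0, G = 1, L = -8, M = 0, N = 0, assemble
  H = (EN − 2FM + GL) / (2(EG − F²)) = -1/16.
At (u, v) = (-pi/3, -2): H = -1/16.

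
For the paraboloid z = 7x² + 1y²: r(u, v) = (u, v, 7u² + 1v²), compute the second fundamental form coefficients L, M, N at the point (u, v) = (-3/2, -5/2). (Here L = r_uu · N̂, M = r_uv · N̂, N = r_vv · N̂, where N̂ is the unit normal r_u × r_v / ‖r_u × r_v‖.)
L = 14*sqrt(467)/467;  M = 0;  N = 2*sqrt(467)/467

Compute the unit normal N̂(u, v) = (-14*u/sqrt(196*u^2 + 4*v^2 + 1), -2*v/sqrt(196*u^2 + 4*v^2 + 1), 1/sqrt(196*u^2 + 4*v^2 + 1)), and the second partials r_uu, r_uv, r_vv. Take dot products:
  L(u, v) = r_uu · N̂ = 14/sqrt(196*u^2 + 4*v^2 + 1),
  M(u, v) = r_uv · N̂ = 0,
  N(u, v) = r_vv · N̂ = 2/sqrt(196*u^2 + 4*v^2 + 1).
Evaluating at (u, v) = (-3/2, -5/2):
  L = 14*sqrt(467)/467, M = 0, N = 2*sqrt(467)/467.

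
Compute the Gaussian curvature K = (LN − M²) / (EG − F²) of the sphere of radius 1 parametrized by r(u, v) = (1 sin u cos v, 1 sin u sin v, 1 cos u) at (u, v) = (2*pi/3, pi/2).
K = 1

Coefficients of the first fundamental form: E = 1, F = 0, G = sin(u)^2.
Coefficients of the second fundamental form: L = -sin(u)/Abs(sin(u)), M = 0, N = -sin(u)^3/Abs(sin(u)).
Assemble K = (LN − M²)/(EG − F²) = 1. At (u, v) = (2*pi/3, pi/2): K = 1.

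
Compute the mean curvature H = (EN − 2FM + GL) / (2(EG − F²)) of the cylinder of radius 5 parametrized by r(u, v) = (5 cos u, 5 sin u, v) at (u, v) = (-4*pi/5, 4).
H = -1/10

With E = 25, F = 0, G = 1, L = -5, M = 0, N = 0, assemble
  H = (EN − 2FM + GL) / (2(EG − F²)) = -1/10.
At (u, v) = (-4*pi/5, 4): H = -1/10.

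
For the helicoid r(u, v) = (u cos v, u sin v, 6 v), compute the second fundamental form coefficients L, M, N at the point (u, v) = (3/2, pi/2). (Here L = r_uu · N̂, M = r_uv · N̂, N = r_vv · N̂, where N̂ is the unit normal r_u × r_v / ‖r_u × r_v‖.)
L = 0;  M = -4*sqrt(17)/17;  N = 0

Compute the unit normal N̂(u, v) = (6*sin(v)/sqrt(u^2 + 36), -6*cos(v)/sqrt(u^2 + 36), u/sqrt(u^2 + 36)), and the second partials r_uu, r_uv, r_vv. Take dot products:
  L(u, v) = r_uu · N̂ = 0,
  M(u, v) = r_uv · N̂ = -6/sqrt(u^2 + 36),
  N(u, v) = r_vv · N̂ = 0.
Evaluating at (u, v) = (3/2, pi/2):
  L = 0, M = -4*sqrt(17)/17, N = 0.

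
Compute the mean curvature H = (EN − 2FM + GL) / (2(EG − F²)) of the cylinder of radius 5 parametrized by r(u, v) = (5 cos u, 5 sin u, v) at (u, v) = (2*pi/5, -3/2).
H = -1/10

With E = 25, F = 0, G = 1, L = -5, M = 0, N = 0, assemble
  H = (EN − 2FM + GL) / (2(EG − F²)) = -1/10.
At (u, v) = (2*pi/5, -3/2): H = -1/10.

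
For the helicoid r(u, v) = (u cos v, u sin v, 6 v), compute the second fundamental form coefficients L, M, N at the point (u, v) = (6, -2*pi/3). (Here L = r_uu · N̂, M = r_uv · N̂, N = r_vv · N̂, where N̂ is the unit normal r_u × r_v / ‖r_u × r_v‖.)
L = 0;  M = -sqrt(2)/2;  N = 0

Compute the unit normal N̂(u, v) = (6*sin(v)/sqrt(u^2 + 36), -6*cos(v)/sqrt(u^2 + 36), u/sqrt(u^2 + 36)), and the second partials r_uu, r_uv, r_vv. Take dot products:
  L(u, v) = r_uu · N̂ = 0,
  M(u, v) = r_uv · N̂ = -6/sqrt(u^2 + 36),
  N(u, v) = r_vv · N̂ = 0.
Evaluating at (u, v) = (6, -2*pi/3):
  L = 0, M = -sqrt(2)/2, N = 0.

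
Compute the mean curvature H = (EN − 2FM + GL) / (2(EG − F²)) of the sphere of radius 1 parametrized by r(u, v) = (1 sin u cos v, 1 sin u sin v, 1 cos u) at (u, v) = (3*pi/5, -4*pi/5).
H = -1

With E = 1, F = 0, G = sin(u)^2, L = -sin(u)/Abs(sin(u)), M = 0, N = -sin(u)^3/Abs(sin(u)), assemble
  H = (EN − 2FM + GL) / (2(EG − F²)) = -sin(u)/Abs(sin(u)).
At (u, v) = (3*pi/5, -4*pi/5): H = -1.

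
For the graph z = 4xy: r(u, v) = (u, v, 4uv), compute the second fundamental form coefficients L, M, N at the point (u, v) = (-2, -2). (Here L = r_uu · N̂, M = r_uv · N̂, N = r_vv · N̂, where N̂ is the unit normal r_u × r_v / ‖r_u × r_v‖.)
L = 0;  M = 4*sqrt(129)/129;  N = 0

Compute the unit normal N̂(u, v) = (-4*v/sqrt(16*u^2 + 16*v^2 + 1), -4*u/sqrt(16*u^2 + 16*v^2 + 1), 1/sqrt(16*u^2 + 16*v^2 + 1)), and the second partials r_uu, r_uv, r_vv. Take dot products:
  L(u, v) = r_uu · N̂ = 0,
  M(u, v) = r_uv · N̂ = 4/sqrt(16*u^2 + 16*v^2 + 1),
  N(u, v) = r_vv · N̂ = 0.
Evaluating at (u, v) = (-2, -2):
  L = 0, M = 4*sqrt(129)/129, N = 0.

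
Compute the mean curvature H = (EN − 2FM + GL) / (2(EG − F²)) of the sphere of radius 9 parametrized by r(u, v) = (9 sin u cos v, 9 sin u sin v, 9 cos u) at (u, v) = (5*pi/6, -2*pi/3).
H = -1/9

With E = 81, F = 0, G = 81*sin(u)^2, L = -9*sin(u)/Abs(sin(u)), M = 0, N = -9*sin(u)^3/Abs(sin(u)), assemble
  H = (EN − 2FM + GL) / (2(EG − F²)) = -sin(u)/(9*Abs(sin(u))).
At (u, v) = (5*pi/6, -2*pi/3): H = -1/9.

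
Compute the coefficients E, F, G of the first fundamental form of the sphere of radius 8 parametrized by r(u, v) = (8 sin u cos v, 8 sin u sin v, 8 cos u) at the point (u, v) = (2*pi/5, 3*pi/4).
E = 64;  F = 0;  G = 8*sqrt(5) + 40

Partials: r_u = (8*cos(u)*cos(v), 8*sin(v)*cos(u), -8*sin(u)), r_v = (-8*sin(u)*sin(v), 8*sin(u)*cos(v), 0). As functions of (u, v):
  E = r_u · r_u = 64,
  F = r_u · r_v = 0,
  G = r_v · r_v = 64*sin(u)^2.
Evaluating at (u, v) = (2*pi/5, 3*pi/4): E = 64, F = 0, G = 8*sqrt(5) + 40.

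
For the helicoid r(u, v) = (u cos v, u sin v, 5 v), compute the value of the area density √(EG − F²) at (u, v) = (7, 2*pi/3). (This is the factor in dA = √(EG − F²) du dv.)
√(EG − F²)|_{(7, 2*pi/3)} = sqrt(74)

E = 1, F = 0, G = u^2 + 25, so EG − F² = u^2 + 25. Taking the positive square root: √(EG − F²) = sqrt(u^2 + 25). At (u, v) = (7, 2*pi/3): sqrt(74).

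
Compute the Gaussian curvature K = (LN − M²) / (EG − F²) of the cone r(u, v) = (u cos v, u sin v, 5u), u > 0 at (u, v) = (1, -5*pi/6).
K = 0

Coefficients of the first fundamental form: E = 26, F = 0, G = u^2.
Coefficients of the second fundamental form: L = 0, M = 0, N = 5*sqrt(26)*u^2/(26*Abs(u)).
Assemble K = (LN − M²)/(EG − F²) = 0. At (u, v) = (1, -5*pi/6): K = 0.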